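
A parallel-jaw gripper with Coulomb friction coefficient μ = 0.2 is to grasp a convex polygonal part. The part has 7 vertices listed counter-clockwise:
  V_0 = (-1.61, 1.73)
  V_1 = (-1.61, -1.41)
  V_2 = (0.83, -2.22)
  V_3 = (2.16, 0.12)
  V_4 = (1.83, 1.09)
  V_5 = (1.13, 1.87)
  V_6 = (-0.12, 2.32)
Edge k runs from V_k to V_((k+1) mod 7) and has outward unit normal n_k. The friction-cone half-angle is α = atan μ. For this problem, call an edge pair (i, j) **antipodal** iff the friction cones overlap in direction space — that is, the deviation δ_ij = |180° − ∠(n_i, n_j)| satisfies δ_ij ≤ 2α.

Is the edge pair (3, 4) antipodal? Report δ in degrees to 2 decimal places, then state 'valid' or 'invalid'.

δ = 156.88°, invalid

α = atan 0.2 = 11.31°;  2α = 22.62°
edge 3: e_3 = (-0.33, +0.97);  n_3 = (+0.9467, +0.3221)
edge 4: e_4 = (-0.70, +0.78);  n_4 = (+0.7442, +0.6679)
∠(n_3, n_4) = 23.12°
δ = |180° − 23.12°| = 156.88°
156.88° > 2α = 22.62°  →  invalid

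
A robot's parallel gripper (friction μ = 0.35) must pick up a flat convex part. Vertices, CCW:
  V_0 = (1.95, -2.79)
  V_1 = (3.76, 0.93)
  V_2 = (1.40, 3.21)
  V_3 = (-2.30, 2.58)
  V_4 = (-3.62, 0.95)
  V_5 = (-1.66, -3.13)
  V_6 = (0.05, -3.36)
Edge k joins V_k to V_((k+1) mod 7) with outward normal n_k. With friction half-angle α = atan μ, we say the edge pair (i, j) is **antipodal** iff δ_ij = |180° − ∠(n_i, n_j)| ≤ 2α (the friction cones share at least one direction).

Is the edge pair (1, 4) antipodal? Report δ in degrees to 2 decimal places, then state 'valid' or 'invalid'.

δ = 20.33°, valid

α = atan 0.35 = 19.29°;  2α = 38.58°
edge 1: e_1 = (-2.36, +2.28);  n_1 = (+0.6948, +0.7192)
edge 4: e_4 = (+1.96, -4.08);  n_4 = (-0.9014, -0.4330)
∠(n_1, n_4) = 159.67°
δ = |180° − 159.67°| = 20.33°
20.33° ≤ 2α = 38.58°  →  valid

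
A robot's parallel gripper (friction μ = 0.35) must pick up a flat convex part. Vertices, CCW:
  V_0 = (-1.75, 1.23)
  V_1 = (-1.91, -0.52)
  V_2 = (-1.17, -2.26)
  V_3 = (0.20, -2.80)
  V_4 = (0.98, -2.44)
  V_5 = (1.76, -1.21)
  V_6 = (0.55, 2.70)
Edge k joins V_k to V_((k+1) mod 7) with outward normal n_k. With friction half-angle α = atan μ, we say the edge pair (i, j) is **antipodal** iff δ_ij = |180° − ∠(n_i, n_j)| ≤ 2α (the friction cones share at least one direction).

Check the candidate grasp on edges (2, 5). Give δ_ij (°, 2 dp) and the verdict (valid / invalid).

δ = 51.29°, invalid

α = atan 0.35 = 19.29°;  2α = 38.58°
edge 2: e_2 = (+1.37, -0.54);  n_2 = (-0.3667, -0.9303)
edge 5: e_5 = (-1.21, +3.91);  n_5 = (+0.9553, +0.2956)
∠(n_2, n_5) = 128.71°
δ = |180° − 128.71°| = 51.29°
51.29° > 2α = 38.58°  →  invalid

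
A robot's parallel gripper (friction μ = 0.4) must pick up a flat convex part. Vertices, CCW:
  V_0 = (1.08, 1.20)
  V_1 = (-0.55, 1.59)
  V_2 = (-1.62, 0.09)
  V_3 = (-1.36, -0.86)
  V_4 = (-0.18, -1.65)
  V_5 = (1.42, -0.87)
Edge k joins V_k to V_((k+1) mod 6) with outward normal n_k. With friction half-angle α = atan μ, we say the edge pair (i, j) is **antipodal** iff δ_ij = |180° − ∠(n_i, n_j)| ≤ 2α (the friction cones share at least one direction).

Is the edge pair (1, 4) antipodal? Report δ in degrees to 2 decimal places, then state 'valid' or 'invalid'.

δ = 28.51°, valid

α = atan 0.4 = 21.80°;  2α = 43.60°
edge 1: e_1 = (-1.07, -1.50);  n_1 = (-0.8141, +0.5807)
edge 4: e_4 = (+1.60, +0.78);  n_4 = (+0.4382, -0.8989)
∠(n_1, n_4) = 151.49°
δ = |180° − 151.49°| = 28.51°
28.51° ≤ 2α = 43.60°  →  valid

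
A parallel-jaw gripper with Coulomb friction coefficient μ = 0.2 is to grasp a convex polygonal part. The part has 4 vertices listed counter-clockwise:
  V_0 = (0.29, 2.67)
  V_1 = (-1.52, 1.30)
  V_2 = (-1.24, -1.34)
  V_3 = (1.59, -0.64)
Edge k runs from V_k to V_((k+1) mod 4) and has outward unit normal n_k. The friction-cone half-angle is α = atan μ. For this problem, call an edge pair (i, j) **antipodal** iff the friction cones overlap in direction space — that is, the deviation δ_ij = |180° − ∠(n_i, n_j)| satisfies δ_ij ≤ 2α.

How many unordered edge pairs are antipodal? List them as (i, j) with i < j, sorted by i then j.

α = atan 0.2 = 11.31°;  2α = 22.62°
n_0 = (-0.6035, +0.7973)
n_1 = (-0.9944, -0.1055)
n_2 = (+0.2401, -0.9707)
n_3 = (+0.9308, +0.3656)
  (0,1): δ = 121.07°  ·
  (0,2): δ = 23.23°  ·
  (0,3): δ = 74.32°  ·
  (1,2): δ = 82.16°  ·
  (1,3): δ = 15.39°  ✓
  (2,3): δ = 82.45°  ·
antipodal pairs: 1

count = 1; pairs: (1,3)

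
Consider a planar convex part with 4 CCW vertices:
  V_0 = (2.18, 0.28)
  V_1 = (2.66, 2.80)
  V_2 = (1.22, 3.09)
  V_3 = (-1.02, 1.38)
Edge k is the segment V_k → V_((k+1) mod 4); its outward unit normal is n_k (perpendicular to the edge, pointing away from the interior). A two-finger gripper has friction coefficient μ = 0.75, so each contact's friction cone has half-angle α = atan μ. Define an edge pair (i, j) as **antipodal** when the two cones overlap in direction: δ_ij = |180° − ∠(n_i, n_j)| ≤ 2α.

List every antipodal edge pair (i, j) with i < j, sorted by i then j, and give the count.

count = 3; pairs: (0,2), (1,3), (2,3)

α = atan 0.75 = 36.87°;  2α = 73.74°
n_0 = (+0.9823, -0.1871)
n_1 = (+0.1974, +0.9803)
n_2 = (-0.6068, +0.7949)
n_3 = (-0.3251, -0.9457)
  (0,1): δ = 90.60°  ·
  (0,2): δ = 41.86°  ✓
  (0,3): δ = 81.81°  ·
  (1,2): δ = 131.26°  ·
  (1,3): δ = 7.58°  ✓
  (2,3): δ = 56.33°  ✓
antipodal pairs: 3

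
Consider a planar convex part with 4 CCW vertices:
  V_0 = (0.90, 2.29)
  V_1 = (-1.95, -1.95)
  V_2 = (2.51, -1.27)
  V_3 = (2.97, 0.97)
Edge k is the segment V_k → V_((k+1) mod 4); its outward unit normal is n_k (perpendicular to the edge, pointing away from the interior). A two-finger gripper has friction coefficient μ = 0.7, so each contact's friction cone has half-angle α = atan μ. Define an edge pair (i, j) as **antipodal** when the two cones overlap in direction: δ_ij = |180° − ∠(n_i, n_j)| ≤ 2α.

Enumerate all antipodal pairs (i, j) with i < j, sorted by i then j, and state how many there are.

count = 3; pairs: (0,1), (0,2), (1,3)

α = atan 0.7 = 34.99°;  2α = 69.98°
n_0 = (-0.8299, +0.5579)
n_1 = (+0.1507, -0.9886)
n_2 = (+0.9796, -0.2012)
n_3 = (+0.5377, +0.8432)
  (0,1): δ = 47.42°  ✓
  (0,2): δ = 22.30°  ✓
  (0,3): δ = 91.38°  ·
  (1,2): δ = 110.27°  ·
  (1,3): δ = 41.19°  ✓
  (2,3): δ = 110.92°  ·
antipodal pairs: 3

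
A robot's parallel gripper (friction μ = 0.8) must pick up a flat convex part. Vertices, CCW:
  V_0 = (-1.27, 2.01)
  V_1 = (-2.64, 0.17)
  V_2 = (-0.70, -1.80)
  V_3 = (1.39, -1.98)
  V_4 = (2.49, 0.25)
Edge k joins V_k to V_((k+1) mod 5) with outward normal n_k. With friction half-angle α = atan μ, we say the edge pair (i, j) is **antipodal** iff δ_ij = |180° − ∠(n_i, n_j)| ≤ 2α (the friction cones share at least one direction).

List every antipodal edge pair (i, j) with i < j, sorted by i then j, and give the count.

count = 5; pairs: (0,2), (0,3), (1,3), (1,4), (2,4)

α = atan 0.8 = 38.66°;  2α = 77.32°
n_0 = (-0.8021, +0.5972)
n_1 = (-0.7125, -0.7017)
n_2 = (-0.0858, -0.9963)
n_3 = (+0.8968, -0.4424)
n_4 = (+0.4239, +0.9057)
  (0,1): δ = 98.77°  ·
  (0,2): δ = 58.25°  ✓
  (0,3): δ = 10.41°  ✓
  (0,4): δ = 101.59°  ·
  (1,2): δ = 139.48°  ·
  (1,3): δ = 70.82°  ✓
  (1,4): δ = 20.36°  ✓
  (2,3): δ = 111.33°  ·
  (2,4): δ = 20.16°  ✓
  (3,4): δ = 88.83°  ·
antipodal pairs: 5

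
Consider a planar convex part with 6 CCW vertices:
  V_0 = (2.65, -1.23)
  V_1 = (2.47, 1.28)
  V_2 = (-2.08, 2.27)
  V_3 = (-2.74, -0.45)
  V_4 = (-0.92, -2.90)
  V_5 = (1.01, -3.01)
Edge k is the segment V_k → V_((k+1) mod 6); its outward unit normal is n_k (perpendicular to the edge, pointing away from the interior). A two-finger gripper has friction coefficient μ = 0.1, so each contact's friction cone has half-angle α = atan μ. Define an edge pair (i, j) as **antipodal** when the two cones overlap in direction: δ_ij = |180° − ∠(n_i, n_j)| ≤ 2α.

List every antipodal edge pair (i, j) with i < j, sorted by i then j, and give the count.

α = atan 0.1 = 5.71°;  2α = 11.42°
n_0 = (+0.9974, +0.0715)
n_1 = (+0.2126, +0.9771)
n_2 = (-0.9718, +0.2358)
n_3 = (-0.8027, -0.5963)
n_4 = (-0.0569, -0.9984)
n_5 = (+0.7354, -0.6776)
  (0,1): δ = 106.38°  ·
  (0,2): δ = 17.74°  ·
  (0,3): δ = 32.51°  ·
  (0,4): δ = 82.64°  ·
  (0,5): δ = 133.24°  ·
  (1,2): δ = 91.36°  ·
  (1,3): δ = 41.12°  ·
  (1,4): δ = 9.01°  ✓
  (1,5): δ = 59.62°  ·
  (2,3): δ = 129.75°  ·
  (2,4): δ = 79.62°  ·
  (2,5): δ = 29.02°  ·
  (3,4): δ = 129.87°  ·
  (3,5): δ = 79.26°  ·
  (4,5): δ = 129.39°  ·
antipodal pairs: 1

count = 1; pairs: (1,4)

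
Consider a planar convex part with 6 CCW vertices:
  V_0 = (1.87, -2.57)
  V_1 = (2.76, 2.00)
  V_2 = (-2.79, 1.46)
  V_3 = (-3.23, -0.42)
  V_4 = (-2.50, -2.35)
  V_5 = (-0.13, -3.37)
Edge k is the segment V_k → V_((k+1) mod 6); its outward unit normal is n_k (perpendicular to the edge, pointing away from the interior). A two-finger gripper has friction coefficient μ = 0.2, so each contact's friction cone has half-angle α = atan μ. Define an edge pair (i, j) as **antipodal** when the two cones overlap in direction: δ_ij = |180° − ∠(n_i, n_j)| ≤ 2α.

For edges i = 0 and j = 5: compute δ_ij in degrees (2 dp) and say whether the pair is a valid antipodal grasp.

α = atan 0.2 = 11.31°;  2α = 22.62°
edge 0: e_0 = (+0.89, +4.57);  n_0 = (+0.9816, -0.1912)
edge 5: e_5 = (+2.00, +0.80);  n_5 = (+0.3714, -0.9285)
∠(n_0, n_5) = 57.18°
δ = |180° − 57.18°| = 122.82°
122.82° > 2α = 22.62°  →  invalid

δ = 122.82°, invalid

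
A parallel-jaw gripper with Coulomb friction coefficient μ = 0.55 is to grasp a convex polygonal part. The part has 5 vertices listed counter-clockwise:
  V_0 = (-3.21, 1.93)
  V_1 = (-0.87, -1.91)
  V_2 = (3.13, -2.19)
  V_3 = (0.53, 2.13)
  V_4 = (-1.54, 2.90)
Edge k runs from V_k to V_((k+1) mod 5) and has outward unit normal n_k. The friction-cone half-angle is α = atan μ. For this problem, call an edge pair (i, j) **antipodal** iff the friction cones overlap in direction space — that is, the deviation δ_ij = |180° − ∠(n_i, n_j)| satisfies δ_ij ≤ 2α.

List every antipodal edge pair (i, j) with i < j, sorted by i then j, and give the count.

α = atan 0.55 = 28.81°;  2α = 57.62°
n_0 = (-0.8539, -0.5204)
n_1 = (-0.0698, -0.9976)
n_2 = (+0.8568, +0.5157)
n_3 = (+0.3486, +0.9373)
n_4 = (-0.5023, +0.8647)
  (0,1): δ = 125.36°  ·
  (0,2): δ = 0.32°  ✓
  (0,3): δ = 38.24°  ✓
  (0,4): δ = 88.79°  ·
  (1,2): δ = 54.95°  ✓
  (1,3): δ = 16.40°  ✓
  (1,4): δ = 34.15°  ✓
  (2,3): δ = 141.45°  ·
  (2,4): δ = 90.89°  ·
  (3,4): δ = 129.45°  ·
antipodal pairs: 5

count = 5; pairs: (0,2), (0,3), (1,2), (1,3), (1,4)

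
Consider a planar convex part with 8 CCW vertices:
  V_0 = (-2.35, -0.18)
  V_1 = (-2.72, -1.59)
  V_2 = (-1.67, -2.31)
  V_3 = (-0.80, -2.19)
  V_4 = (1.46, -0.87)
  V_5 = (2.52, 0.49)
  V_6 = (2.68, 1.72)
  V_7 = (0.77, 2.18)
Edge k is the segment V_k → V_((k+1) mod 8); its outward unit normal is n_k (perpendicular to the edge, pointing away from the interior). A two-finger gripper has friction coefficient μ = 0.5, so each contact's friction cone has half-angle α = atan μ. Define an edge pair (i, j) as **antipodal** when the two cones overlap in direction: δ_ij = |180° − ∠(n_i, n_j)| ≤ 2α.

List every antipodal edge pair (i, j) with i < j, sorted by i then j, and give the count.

α = atan 0.5 = 26.57°;  2α = 53.13°
n_0 = (-0.9673, +0.2538)
n_1 = (-0.5655, -0.8247)
n_2 = (+0.1366, -0.9906)
n_3 = (+0.5043, -0.8635)
n_4 = (+0.7887, -0.6147)
n_5 = (+0.9916, -0.1290)
n_6 = (+0.2341, +0.9722)
n_7 = (-0.6033, +0.7975)
  (0,1): δ = 109.74°  ·
  (0,2): δ = 67.44°  ·
  (0,3): δ = 45.01°  ✓
  (0,4): δ = 23.23°  ✓
  (0,5): δ = 7.29°  ✓
  (0,6): δ = 91.16°  ·
  (0,7): δ = 141.81°  ·
  (1,2): δ = 137.71°  ·
  (1,3): δ = 115.27°  ·
  (1,4): δ = 93.49°  ·
  (1,5): δ = 62.97°  ·
  (1,6): δ = 20.90°  ✓
  (1,7): δ = 71.54°  ·
  (2,3): δ = 157.57°  ·
  (2,4): δ = 135.79°  ·
  (2,5): δ = 105.26°  ·
  (2,6): δ = 21.39°  ✓
  (2,7): δ = 29.25°  ✓
  (3,4): δ = 158.22°  ·
  (3,5): δ = 127.70°  ·
  (3,6): δ = 43.83°  ✓
  (3,7): δ = 6.82°  ✓
  (4,5): δ = 149.48°  ·
  (4,6): δ = 65.61°  ·
  (4,7): δ = 14.96°  ✓
  (5,6): δ = 96.13°  ·
  (5,7): δ = 45.48°  ✓
  (6,7): δ = 129.35°  ·
antipodal pairs: 10

count = 10; pairs: (0,3), (0,4), (0,5), (1,6), (2,6), (2,7), (3,6), (3,7), (4,7), (5,7)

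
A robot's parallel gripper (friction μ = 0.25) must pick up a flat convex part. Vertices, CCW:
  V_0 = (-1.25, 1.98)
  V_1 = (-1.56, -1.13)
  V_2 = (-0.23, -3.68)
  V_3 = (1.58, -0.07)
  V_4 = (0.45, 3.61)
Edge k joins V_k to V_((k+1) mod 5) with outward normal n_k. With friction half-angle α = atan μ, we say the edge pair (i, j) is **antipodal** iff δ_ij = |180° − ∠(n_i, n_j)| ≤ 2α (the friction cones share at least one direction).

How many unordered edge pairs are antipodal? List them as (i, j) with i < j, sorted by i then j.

count = 4; pairs: (0,2), (0,3), (1,3), (2,4)

α = atan 0.25 = 14.04°;  2α = 28.07°
n_0 = (-0.9951, +0.0992)
n_1 = (-0.8866, -0.4624)
n_2 = (+0.8939, -0.4482)
n_3 = (+0.9559, +0.2935)
n_4 = (-0.6921, +0.7218)
  (0,1): δ = 146.76°  ·
  (0,2): δ = 20.94°  ✓
  (0,3): δ = 22.76°  ✓
  (0,4): δ = 139.49°  ·
  (1,2): δ = 54.17°  ·
  (1,3): δ = 10.48°  ✓
  (1,4): δ = 106.25°  ·
  (2,3): δ = 136.30°  ·
  (2,4): δ = 19.58°  ✓
  (3,4): δ = 63.27°  ·
antipodal pairs: 4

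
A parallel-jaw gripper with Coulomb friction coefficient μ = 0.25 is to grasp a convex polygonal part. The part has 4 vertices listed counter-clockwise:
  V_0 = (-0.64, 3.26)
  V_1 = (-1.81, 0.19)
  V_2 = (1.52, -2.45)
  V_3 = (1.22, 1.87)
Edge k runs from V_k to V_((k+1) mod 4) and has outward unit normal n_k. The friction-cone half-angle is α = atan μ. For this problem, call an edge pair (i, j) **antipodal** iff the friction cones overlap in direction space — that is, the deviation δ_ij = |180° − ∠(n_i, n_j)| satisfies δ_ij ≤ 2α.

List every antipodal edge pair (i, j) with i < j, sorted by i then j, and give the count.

α = atan 0.25 = 14.04°;  2α = 28.07°
n_0 = (-0.9344, +0.3561)
n_1 = (-0.6212, -0.7836)
n_2 = (+0.9976, +0.0693)
n_3 = (+0.5986, +0.8010)
  (0,1): δ = 107.54°  ·
  (0,2): δ = 24.83°  ✓
  (0,3): δ = 74.09°  ·
  (1,2): δ = 47.62°  ·
  (1,3): δ = 1.64°  ✓
  (2,3): δ = 130.74°  ·
antipodal pairs: 2

count = 2; pairs: (0,2), (1,3)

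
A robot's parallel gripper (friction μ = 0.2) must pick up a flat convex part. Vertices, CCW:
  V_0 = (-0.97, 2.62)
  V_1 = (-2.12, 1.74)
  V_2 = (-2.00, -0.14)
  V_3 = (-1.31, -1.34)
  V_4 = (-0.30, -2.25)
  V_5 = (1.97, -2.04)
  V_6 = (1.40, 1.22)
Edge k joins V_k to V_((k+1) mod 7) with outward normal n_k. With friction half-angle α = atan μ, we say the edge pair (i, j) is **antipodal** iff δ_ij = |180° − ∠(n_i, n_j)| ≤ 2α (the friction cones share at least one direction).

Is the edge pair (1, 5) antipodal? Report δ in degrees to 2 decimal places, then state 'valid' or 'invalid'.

α = atan 0.2 = 11.31°;  2α = 22.62°
edge 1: e_1 = (+0.12, -1.88);  n_1 = (-0.9980, -0.0637)
edge 5: e_5 = (-0.57, +3.26);  n_5 = (+0.9851, +0.1722)
∠(n_1, n_5) = 173.73°
δ = |180° − 173.73°| = 6.27°
6.27° ≤ 2α = 22.62°  →  valid

δ = 6.27°, valid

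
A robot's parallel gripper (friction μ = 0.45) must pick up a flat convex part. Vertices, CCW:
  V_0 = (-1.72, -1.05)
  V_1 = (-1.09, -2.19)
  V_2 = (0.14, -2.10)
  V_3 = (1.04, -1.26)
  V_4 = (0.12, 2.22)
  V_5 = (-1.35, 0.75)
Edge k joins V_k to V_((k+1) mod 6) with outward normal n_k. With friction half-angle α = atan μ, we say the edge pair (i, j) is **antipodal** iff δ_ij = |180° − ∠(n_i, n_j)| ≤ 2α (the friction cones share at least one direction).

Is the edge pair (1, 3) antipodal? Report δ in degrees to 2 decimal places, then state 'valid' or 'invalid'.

α = atan 0.45 = 24.23°;  2α = 48.46°
edge 1: e_1 = (+1.23, +0.09);  n_1 = (+0.0730, -0.9973)
edge 3: e_3 = (-0.92, +3.48);  n_3 = (+0.9668, +0.2556)
∠(n_1, n_3) = 100.62°
δ = |180° − 100.62°| = 79.38°
79.38° > 2α = 48.46°  →  invalid

δ = 79.38°, invalid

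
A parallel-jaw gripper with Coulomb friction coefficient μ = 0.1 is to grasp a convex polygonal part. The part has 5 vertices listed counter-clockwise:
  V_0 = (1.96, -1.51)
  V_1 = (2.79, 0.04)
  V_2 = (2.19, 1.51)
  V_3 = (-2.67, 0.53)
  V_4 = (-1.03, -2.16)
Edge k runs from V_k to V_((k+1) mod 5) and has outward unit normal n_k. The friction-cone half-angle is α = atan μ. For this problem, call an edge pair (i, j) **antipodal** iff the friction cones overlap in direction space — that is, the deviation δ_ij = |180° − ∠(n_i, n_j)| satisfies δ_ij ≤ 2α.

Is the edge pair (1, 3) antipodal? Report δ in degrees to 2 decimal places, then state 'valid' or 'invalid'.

α = atan 0.1 = 5.71°;  2α = 11.42°
edge 1: e_1 = (-0.60, +1.47);  n_1 = (+0.9258, +0.3779)
edge 3: e_3 = (+1.64, -2.69);  n_3 = (-0.8538, -0.5206)
∠(n_1, n_3) = 170.83°
δ = |180° − 170.83°| = 9.17°
9.17° ≤ 2α = 11.42°  →  valid

δ = 9.17°, valid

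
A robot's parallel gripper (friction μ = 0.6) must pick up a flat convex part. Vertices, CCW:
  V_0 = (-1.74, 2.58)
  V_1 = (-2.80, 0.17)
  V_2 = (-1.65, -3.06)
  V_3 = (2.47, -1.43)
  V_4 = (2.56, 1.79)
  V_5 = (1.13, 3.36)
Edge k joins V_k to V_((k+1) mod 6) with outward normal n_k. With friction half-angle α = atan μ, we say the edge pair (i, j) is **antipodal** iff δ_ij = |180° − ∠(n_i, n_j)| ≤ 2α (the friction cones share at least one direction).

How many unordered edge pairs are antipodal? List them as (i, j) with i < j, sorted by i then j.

α = atan 0.6 = 30.96°;  2α = 61.93°
n_0 = (-0.9154, +0.4026)
n_1 = (-0.9421, -0.3354)
n_2 = (+0.3679, -0.9299)
n_3 = (+0.9996, -0.0279)
n_4 = (+0.7393, +0.6734)
n_5 = (-0.2623, +0.9650)
  (0,1): δ = 136.66°  ·
  (0,2): δ = 44.67°  ✓
  (0,3): δ = 22.14°  ✓
  (0,4): δ = 66.07°  ·
  (0,5): δ = 128.95°  ·
  (1,2): δ = 88.01°  ·
  (1,3): δ = 21.20°  ✓
  (1,4): δ = 22.73°  ✓
  (1,5): δ = 85.61°  ·
  (2,3): δ = 113.19°  ·
  (2,4): δ = 69.26°  ·
  (2,5): δ = 6.38°  ✓
  (3,4): δ = 136.07°  ·
  (3,5): δ = 73.19°  ·
  (4,5): δ = 117.12°  ·
antipodal pairs: 5

count = 5; pairs: (0,2), (0,3), (1,3), (1,4), (2,5)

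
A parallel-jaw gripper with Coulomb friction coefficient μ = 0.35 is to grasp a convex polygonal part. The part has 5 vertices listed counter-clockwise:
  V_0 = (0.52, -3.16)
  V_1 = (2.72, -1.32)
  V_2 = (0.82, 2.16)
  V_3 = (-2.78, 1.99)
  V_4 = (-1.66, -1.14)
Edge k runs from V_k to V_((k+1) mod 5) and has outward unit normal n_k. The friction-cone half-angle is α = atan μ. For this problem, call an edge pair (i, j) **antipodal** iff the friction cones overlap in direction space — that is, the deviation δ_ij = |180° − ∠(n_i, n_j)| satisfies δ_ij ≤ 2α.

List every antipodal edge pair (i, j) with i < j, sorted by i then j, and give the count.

count = 3; pairs: (0,2), (1,3), (1,4)

α = atan 0.35 = 19.29°;  2α = 38.58°
n_0 = (+0.6416, -0.7671)
n_1 = (+0.8777, +0.4792)
n_2 = (-0.0472, +0.9989)
n_3 = (-0.9415, -0.3369)
n_4 = (-0.6797, -0.7335)
  (0,1): δ = 101.27°  ·
  (0,2): δ = 37.20°  ✓
  (0,3): δ = 69.78°  ·
  (0,4): δ = 97.27°  ·
  (1,2): δ = 115.93°  ·
  (1,3): δ = 8.94°  ✓
  (1,4): δ = 18.55°  ✓
  (2,3): δ = 73.02°  ·
  (2,4): δ = 45.52°  ·
  (3,4): δ = 152.51°  ·
antipodal pairs: 3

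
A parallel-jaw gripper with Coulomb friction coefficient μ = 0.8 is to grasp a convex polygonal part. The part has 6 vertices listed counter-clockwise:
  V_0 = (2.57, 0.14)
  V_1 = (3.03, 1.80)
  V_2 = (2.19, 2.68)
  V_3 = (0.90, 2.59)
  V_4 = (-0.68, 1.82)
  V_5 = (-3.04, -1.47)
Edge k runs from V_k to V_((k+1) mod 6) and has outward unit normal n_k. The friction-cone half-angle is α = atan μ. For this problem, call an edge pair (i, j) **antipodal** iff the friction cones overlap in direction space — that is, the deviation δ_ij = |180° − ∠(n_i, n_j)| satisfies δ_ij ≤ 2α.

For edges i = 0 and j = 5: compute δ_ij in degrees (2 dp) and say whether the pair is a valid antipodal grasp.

α = atan 0.8 = 38.66°;  2α = 77.32°
edge 0: e_0 = (+0.46, +1.66);  n_0 = (+0.9637, -0.2670)
edge 5: e_5 = (+5.61, +1.61);  n_5 = (+0.2759, -0.9612)
∠(n_0, n_5) = 58.50°
δ = |180° − 58.50°| = 121.50°
121.50° > 2α = 77.32°  →  invalid

δ = 121.50°, invalid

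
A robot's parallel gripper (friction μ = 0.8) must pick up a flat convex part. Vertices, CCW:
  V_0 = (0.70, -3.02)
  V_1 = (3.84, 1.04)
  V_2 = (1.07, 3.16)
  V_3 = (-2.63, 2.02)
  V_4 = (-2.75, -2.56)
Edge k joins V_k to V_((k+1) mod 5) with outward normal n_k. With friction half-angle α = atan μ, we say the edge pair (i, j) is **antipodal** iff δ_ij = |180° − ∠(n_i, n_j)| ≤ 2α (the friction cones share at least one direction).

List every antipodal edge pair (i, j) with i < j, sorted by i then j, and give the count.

α = atan 0.8 = 38.66°;  2α = 77.32°
n_0 = (+0.7910, -0.6118)
n_1 = (+0.6078, +0.7941)
n_2 = (-0.2944, +0.9557)
n_3 = (-0.9997, +0.0262)
n_4 = (-0.1322, -0.9912)
  (0,1): δ = 89.71°  ·
  (0,2): δ = 35.16°  ✓
  (0,3): δ = 36.22°  ✓
  (0,4): δ = 120.12°  ·
  (1,2): δ = 125.45°  ·
  (1,3): δ = 54.07°  ✓
  (1,4): δ = 29.83°  ✓
  (2,3): δ = 108.63°  ·
  (2,4): δ = 24.72°  ✓
  (3,4): δ = 96.09°  ·
antipodal pairs: 5

count = 5; pairs: (0,2), (0,3), (1,3), (1,4), (2,4)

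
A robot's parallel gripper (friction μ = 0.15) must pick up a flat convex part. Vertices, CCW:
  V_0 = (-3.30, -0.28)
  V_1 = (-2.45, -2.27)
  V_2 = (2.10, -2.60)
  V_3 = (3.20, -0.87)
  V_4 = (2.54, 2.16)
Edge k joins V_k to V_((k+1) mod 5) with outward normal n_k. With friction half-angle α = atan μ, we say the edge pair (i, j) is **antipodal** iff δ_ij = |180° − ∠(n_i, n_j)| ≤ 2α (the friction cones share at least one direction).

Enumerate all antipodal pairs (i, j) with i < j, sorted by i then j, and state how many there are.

count = 1; pairs: (0,3)

α = atan 0.15 = 8.53°;  2α = 17.06°
n_0 = (-0.9196, -0.3928)
n_1 = (-0.0723, -0.9974)
n_2 = (+0.8439, -0.5366)
n_3 = (+0.9771, +0.2128)
n_4 = (-0.3855, +0.9227)
  (0,1): δ = 117.28°  ·
  (0,2): δ = 55.58°  ·
  (0,3): δ = 10.84°  ✓
  (0,4): δ = 89.55°  ·
  (1,2): δ = 118.30°  ·
  (1,3): δ = 73.56°  ·
  (1,4): δ = 26.82°  ·
  (2,3): δ = 135.26°  ·
  (2,4): δ = 34.87°  ·
  (3,4): δ = 79.61°  ·
antipodal pairs: 1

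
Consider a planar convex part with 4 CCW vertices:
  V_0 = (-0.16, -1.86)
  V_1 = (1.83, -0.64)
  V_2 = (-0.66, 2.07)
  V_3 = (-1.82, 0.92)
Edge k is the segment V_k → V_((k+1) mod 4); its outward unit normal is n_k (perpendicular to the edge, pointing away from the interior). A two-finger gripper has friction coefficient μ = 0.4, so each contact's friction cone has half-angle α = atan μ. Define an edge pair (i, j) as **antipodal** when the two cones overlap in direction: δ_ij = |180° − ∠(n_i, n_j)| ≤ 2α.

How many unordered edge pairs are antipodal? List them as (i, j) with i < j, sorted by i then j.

α = atan 0.4 = 21.80°;  2α = 43.60°
n_0 = (+0.5227, -0.8525)
n_1 = (+0.7364, +0.6766)
n_2 = (-0.7040, +0.7102)
n_3 = (-0.8586, -0.5127)
  (0,1): δ = 78.93°  ·
  (0,2): δ = 13.24°  ✓
  (0,3): δ = 89.33°  ·
  (1,2): δ = 87.83°  ·
  (1,3): δ = 11.74°  ✓
  (2,3): δ = 103.91°  ·
antipodal pairs: 2

count = 2; pairs: (0,2), (1,3)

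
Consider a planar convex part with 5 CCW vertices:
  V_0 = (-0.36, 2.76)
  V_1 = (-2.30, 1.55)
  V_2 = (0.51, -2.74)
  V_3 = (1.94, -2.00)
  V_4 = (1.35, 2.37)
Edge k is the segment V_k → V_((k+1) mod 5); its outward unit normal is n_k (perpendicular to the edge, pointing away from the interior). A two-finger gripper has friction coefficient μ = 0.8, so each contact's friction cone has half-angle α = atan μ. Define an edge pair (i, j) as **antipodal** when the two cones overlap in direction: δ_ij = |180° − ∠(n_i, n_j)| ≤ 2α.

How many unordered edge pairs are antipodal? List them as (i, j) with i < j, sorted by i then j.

count = 5; pairs: (0,2), (0,3), (1,3), (1,4), (2,4)

α = atan 0.8 = 38.66°;  2α = 77.32°
n_0 = (-0.5292, +0.8485)
n_1 = (-0.8365, -0.5479)
n_2 = (+0.4596, -0.8881)
n_3 = (+0.9910, +0.1338)
n_4 = (+0.2224, +0.9750)
  (0,1): δ = 88.73°  ·
  (0,2): δ = 4.59°  ✓
  (0,3): δ = 65.74°  ✓
  (0,4): δ = 135.20°  ·
  (1,2): δ = 95.86°  ·
  (1,3): δ = 25.54°  ✓
  (1,4): δ = 43.93°  ✓
  (2,3): δ = 109.67°  ·
  (2,4): δ = 40.21°  ✓
  (3,4): δ = 110.54°  ·
antipodal pairs: 5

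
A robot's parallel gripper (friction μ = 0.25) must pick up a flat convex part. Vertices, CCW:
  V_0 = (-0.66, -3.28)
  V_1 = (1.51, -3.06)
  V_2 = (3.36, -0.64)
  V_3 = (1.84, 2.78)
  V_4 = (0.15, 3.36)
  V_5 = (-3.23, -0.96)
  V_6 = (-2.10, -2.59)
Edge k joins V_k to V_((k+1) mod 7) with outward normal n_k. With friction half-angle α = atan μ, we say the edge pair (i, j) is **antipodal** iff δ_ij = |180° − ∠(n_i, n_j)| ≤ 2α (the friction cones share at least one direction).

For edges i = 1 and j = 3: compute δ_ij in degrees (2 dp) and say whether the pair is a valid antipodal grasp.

α = atan 0.25 = 14.04°;  2α = 28.07°
edge 1: e_1 = (+1.85, +2.42);  n_1 = (+0.7945, -0.6073)
edge 3: e_3 = (-1.69, +0.58);  n_3 = (+0.3246, +0.9458)
∠(n_1, n_3) = 108.45°
δ = |180° − 108.45°| = 71.55°
71.55° > 2α = 28.07°  →  invalid

δ = 71.55°, invalid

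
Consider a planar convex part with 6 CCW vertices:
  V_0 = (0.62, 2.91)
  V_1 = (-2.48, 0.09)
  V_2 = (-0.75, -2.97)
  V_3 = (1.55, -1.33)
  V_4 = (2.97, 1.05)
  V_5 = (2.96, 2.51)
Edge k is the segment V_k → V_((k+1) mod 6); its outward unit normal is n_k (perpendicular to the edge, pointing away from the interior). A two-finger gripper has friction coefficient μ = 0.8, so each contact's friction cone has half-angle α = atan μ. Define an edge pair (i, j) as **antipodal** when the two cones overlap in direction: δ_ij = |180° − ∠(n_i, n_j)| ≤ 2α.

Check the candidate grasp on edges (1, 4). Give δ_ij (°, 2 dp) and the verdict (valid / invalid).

α = atan 0.8 = 38.66°;  2α = 77.32°
edge 1: e_1 = (+1.73, -3.06);  n_1 = (-0.8705, -0.4922)
edge 4: e_4 = (-0.01, +1.46);  n_4 = (+1.0000, +0.0068)
∠(n_1, n_4) = 150.91°
δ = |180° − 150.91°| = 29.09°
29.09° ≤ 2α = 77.32°  →  valid

δ = 29.09°, valid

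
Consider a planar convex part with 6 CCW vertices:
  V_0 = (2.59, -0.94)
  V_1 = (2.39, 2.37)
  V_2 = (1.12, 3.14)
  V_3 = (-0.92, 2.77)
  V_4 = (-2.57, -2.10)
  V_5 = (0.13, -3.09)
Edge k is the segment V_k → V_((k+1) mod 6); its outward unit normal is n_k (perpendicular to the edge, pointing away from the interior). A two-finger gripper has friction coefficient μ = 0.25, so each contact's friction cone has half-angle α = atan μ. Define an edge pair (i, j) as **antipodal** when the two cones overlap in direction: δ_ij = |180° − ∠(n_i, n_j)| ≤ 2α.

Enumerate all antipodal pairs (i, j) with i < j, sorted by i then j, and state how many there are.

count = 2; pairs: (0,3), (1,4)

α = atan 0.25 = 14.04°;  2α = 28.07°
n_0 = (+0.9982, +0.0603)
n_1 = (+0.5185, +0.8551)
n_2 = (-0.1785, +0.9839)
n_3 = (-0.9471, +0.3209)
n_4 = (-0.3443, -0.9389)
n_5 = (+0.6581, -0.7530)
  (0,1): δ = 124.69°  ·
  (0,2): δ = 83.18°  ·
  (0,3): δ = 22.17°  ✓
  (0,4): δ = 66.41°  ·
  (0,5): δ = 127.70°  ·
  (1,2): δ = 138.49°  ·
  (1,3): δ = 77.49°  ·
  (1,4): δ = 11.09°  ✓
  (1,5): δ = 72.38°  ·
  (2,3): δ = 119.00°  ·
  (2,4): δ = 30.42°  ·
  (2,5): δ = 30.87°  ·
  (3,4): δ = 91.42°  ·
  (3,5): δ = 30.13°  ·
  (4,5): δ = 118.71°  ·
antipodal pairs: 2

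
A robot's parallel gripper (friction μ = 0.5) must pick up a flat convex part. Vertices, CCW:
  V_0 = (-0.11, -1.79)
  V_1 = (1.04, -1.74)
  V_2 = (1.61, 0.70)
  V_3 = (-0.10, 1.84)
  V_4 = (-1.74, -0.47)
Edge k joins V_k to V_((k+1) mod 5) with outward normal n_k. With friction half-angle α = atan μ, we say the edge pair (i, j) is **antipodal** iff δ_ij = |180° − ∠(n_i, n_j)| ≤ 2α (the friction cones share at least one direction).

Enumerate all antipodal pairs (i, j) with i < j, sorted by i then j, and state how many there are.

α = atan 0.5 = 26.57°;  2α = 53.13°
n_0 = (+0.0434, -0.9991)
n_1 = (+0.9738, -0.2275)
n_2 = (+0.5547, +0.8321)
n_3 = (-0.8154, +0.5789)
n_4 = (-0.6293, -0.7771)
  (0,1): δ = 105.64°  ·
  (0,2): δ = 36.18°  ✓
  (0,3): δ = 52.14°  ✓
  (0,4): δ = 138.51°  ·
  (1,2): δ = 110.54°  ·
  (1,3): δ = 22.22°  ✓
  (1,4): δ = 64.15°  ·
  (2,3): δ = 91.68°  ·
  (2,4): δ = 5.31°  ✓
  (3,4): δ = 93.63°  ·
antipodal pairs: 4

count = 4; pairs: (0,2), (0,3), (1,3), (2,4)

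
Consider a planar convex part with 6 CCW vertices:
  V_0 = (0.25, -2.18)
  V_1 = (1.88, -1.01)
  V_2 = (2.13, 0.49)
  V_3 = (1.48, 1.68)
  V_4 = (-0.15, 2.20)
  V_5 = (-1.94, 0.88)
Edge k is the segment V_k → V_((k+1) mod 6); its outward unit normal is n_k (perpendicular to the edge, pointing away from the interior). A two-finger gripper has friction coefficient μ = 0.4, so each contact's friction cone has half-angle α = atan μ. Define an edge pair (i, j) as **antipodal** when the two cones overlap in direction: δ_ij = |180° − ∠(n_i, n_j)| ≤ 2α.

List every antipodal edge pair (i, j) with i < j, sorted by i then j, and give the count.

count = 3; pairs: (0,4), (2,5), (3,5)

α = atan 0.4 = 21.80°;  2α = 43.60°
n_0 = (+0.5831, -0.8124)
n_1 = (+0.9864, -0.1644)
n_2 = (+0.8776, +0.4794)
n_3 = (+0.3039, +0.9527)
n_4 = (-0.5935, +0.8048)
n_5 = (-0.8132, -0.5820)
  (0,1): δ = 135.13°  ·
  (0,2): δ = 97.03°  ·
  (0,3): δ = 53.36°  ·
  (0,4): δ = 0.74°  ✓
  (0,5): δ = 89.92°  ·
  (1,2): δ = 141.89°  ·
  (1,3): δ = 98.23°  ·
  (1,4): δ = 44.13°  ·
  (1,5): δ = 45.05°  ·
  (2,3): δ = 136.34°  ·
  (2,4): δ = 82.24°  ·
  (2,5): δ = 6.95°  ✓
  (3,4): δ = 125.90°  ·
  (3,5): δ = 36.72°  ✓
  (4,5): δ = 90.82°  ·
antipodal pairs: 3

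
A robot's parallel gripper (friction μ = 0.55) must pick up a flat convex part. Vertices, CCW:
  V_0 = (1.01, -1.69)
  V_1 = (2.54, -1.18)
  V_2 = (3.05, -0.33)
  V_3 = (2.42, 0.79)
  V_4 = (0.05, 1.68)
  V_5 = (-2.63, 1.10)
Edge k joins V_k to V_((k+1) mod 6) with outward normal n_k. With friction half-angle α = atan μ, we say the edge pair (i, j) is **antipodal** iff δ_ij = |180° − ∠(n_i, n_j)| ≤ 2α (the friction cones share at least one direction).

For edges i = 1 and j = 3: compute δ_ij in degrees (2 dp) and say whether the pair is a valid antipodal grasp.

δ = 79.62°, invalid

α = atan 0.55 = 28.81°;  2α = 57.62°
edge 1: e_1 = (+0.51, +0.85);  n_1 = (+0.8575, -0.5145)
edge 3: e_3 = (-2.37, +0.89);  n_3 = (+0.3516, +0.9362)
∠(n_1, n_3) = 100.38°
δ = |180° − 100.38°| = 79.62°
79.62° > 2α = 57.62°  →  invalid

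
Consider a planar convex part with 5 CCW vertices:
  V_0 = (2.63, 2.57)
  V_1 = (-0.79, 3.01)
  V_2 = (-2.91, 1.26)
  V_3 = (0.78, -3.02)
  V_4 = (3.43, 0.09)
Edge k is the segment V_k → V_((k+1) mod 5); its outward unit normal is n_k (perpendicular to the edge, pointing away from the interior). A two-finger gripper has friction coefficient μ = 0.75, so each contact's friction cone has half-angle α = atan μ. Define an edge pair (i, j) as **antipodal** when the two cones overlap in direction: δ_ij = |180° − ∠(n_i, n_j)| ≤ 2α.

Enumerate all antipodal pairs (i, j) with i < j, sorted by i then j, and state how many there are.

count = 5; pairs: (0,2), (0,3), (1,3), (1,4), (2,4)

α = atan 0.75 = 36.87°;  2α = 73.74°
n_0 = (+0.1276, +0.9918)
n_1 = (-0.6366, +0.7712)
n_2 = (-0.7574, -0.6530)
n_3 = (+0.7612, -0.6486)
n_4 = (+0.9517, +0.3070)
  (0,1): δ = 133.13°  ·
  (0,2): δ = 41.90°  ✓
  (0,3): δ = 56.90°  ✓
  (0,4): δ = 115.21°  ·
  (1,2): δ = 88.77°  ·
  (1,3): δ = 10.03°  ✓
  (1,4): δ = 68.34°  ✓
  (2,3): δ = 81.20°  ·
  (2,4): δ = 22.89°  ✓
  (3,4): δ = 121.69°  ·
antipodal pairs: 5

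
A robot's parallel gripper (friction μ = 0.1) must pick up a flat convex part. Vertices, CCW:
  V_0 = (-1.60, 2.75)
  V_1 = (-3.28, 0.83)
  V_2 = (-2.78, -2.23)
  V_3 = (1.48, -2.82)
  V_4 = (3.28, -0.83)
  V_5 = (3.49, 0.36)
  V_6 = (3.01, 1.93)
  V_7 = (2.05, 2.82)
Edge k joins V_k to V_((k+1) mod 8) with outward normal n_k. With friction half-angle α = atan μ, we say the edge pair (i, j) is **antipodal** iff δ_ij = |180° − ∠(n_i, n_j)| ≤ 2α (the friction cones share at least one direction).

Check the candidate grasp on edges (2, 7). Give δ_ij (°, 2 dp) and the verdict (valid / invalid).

δ = 8.98°, valid

α = atan 0.1 = 5.71°;  2α = 11.42°
edge 2: e_2 = (+4.26, -0.59);  n_2 = (-0.1372, -0.9905)
edge 7: e_7 = (-3.65, -0.07);  n_7 = (-0.0192, +0.9998)
∠(n_2, n_7) = 171.02°
δ = |180° − 171.02°| = 8.98°
8.98° ≤ 2α = 11.42°  →  valid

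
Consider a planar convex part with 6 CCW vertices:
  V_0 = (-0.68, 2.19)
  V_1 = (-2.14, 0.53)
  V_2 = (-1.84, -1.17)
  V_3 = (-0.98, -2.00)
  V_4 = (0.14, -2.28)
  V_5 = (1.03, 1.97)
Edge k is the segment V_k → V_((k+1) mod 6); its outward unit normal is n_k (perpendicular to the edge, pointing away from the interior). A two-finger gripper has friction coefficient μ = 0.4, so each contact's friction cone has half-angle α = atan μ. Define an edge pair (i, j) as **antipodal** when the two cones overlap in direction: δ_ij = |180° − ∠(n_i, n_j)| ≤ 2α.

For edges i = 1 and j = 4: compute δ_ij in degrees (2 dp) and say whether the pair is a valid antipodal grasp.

δ = 21.84°, valid

α = atan 0.4 = 21.80°;  2α = 43.60°
edge 1: e_1 = (+0.30, -1.70);  n_1 = (-0.9848, -0.1738)
edge 4: e_4 = (+0.89, +4.25);  n_4 = (+0.9788, -0.2050)
∠(n_1, n_4) = 158.16°
δ = |180° − 158.16°| = 21.84°
21.84° ≤ 2α = 43.60°  →  valid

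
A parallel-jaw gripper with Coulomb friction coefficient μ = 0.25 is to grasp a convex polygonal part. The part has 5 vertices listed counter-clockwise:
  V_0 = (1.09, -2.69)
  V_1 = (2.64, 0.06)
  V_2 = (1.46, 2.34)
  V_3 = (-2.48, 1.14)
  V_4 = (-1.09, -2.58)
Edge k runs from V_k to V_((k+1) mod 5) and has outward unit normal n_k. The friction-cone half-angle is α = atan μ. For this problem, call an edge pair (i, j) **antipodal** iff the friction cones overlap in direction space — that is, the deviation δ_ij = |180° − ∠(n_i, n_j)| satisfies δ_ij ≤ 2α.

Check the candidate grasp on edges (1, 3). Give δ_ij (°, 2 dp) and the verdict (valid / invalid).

α = atan 0.25 = 14.04°;  2α = 28.07°
edge 1: e_1 = (-1.18, +2.28);  n_1 = (+0.8881, +0.4596)
edge 3: e_3 = (+1.39, -3.72);  n_3 = (-0.9367, -0.3500)
∠(n_1, n_3) = 173.12°
δ = |180° − 173.12°| = 6.88°
6.88° ≤ 2α = 28.07°  →  valid

δ = 6.88°, valid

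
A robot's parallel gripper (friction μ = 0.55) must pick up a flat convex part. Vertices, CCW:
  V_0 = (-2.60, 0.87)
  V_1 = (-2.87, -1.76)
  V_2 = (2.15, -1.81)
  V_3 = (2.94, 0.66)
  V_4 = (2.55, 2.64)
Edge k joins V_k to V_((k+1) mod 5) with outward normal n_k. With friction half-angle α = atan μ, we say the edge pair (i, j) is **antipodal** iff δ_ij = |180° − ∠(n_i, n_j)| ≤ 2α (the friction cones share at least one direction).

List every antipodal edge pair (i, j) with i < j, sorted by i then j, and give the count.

α = atan 0.55 = 28.81°;  2α = 57.62°
n_0 = (-0.9948, +0.1021)
n_1 = (-0.0100, -1.0000)
n_2 = (+0.9525, -0.3046)
n_3 = (+0.9811, +0.1933)
n_4 = (-0.3250, +0.9457)
  (0,1): δ = 84.71°  ·
  (0,2): δ = 11.87°  ✓
  (0,3): δ = 17.00°  ✓
  (0,4): δ = 114.83°  ·
  (1,2): δ = 107.17°  ·
  (1,3): δ = 78.29°  ·
  (1,4): δ = 19.54°  ✓
  (2,3): δ = 151.12°  ·
  (2,4): δ = 53.30°  ✓
  (3,4): δ = 82.18°  ·
antipodal pairs: 4

count = 4; pairs: (0,2), (0,3), (1,4), (2,4)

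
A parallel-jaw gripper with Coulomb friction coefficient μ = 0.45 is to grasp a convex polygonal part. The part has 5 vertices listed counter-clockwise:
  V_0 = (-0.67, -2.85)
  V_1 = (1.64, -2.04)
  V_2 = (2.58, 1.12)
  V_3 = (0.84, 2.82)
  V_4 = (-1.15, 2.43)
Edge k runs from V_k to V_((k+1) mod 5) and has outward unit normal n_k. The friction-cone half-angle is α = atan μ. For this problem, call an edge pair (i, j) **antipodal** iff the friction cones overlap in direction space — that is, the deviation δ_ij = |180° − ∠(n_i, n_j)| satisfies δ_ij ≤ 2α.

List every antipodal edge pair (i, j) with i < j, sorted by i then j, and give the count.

α = atan 0.45 = 24.23°;  2α = 48.46°
n_0 = (+0.3309, -0.9437)
n_1 = (+0.9585, -0.2851)
n_2 = (+0.6988, +0.7153)
n_3 = (-0.1923, +0.9813)
n_4 = (-0.9959, -0.0905)
  (0,1): δ = 125.89°  ·
  (0,2): δ = 63.66°  ·
  (0,3): δ = 8.23°  ✓
  (0,4): δ = 75.87°  ·
  (1,2): δ = 117.77°  ·
  (1,3): δ = 62.35°  ·
  (1,4): δ = 21.76°  ✓
  (2,3): δ = 124.58°  ·
  (2,4): δ = 40.47°  ✓
  (3,4): δ = 95.89°  ·
antipodal pairs: 3

count = 3; pairs: (0,3), (1,4), (2,4)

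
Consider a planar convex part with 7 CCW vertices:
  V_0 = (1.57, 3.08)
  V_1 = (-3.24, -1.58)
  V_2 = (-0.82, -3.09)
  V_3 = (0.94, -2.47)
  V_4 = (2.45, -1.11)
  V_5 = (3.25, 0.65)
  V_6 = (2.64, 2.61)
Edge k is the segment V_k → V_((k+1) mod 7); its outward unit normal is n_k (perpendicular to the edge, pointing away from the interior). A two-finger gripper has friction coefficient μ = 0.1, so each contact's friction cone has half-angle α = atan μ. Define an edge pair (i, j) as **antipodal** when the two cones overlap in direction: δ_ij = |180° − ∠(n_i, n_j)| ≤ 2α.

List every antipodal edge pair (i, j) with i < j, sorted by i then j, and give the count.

α = atan 0.1 = 5.71°;  2α = 11.42°
n_0 = (-0.6958, +0.7182)
n_1 = (-0.5294, -0.8484)
n_2 = (+0.3323, -0.9432)
n_3 = (+0.6692, -0.7430)
n_4 = (+0.9104, -0.4138)
n_5 = (+0.9548, +0.2972)
n_6 = (+0.4022, +0.9156)
  (0,1): δ = 76.06°  ·
  (0,2): δ = 24.69°  ·
  (0,3): δ = 2.08°  ✓
  (0,4): δ = 21.46°  ·
  (0,5): δ = 63.19°  ·
  (0,6): δ = 112.19°  ·
  (1,2): δ = 128.63°  ·
  (1,3): δ = 106.03°  ·
  (1,4): δ = 82.48°  ·
  (1,5): δ = 40.75°  ·
  (1,6): δ = 8.25°  ✓
  (2,3): δ = 157.40°  ·
  (2,4): δ = 133.85°  ·
  (2,5): δ = 92.12°  ·
  (2,6): δ = 43.12°  ·
  (3,4): δ = 156.45°  ·
  (3,5): δ = 114.72°  ·
  (3,6): δ = 65.72°  ·
  (4,5): δ = 138.27°  ·
  (4,6): δ = 89.27°  ·
  (5,6): δ = 131.00°  ·
antipodal pairs: 2

count = 2; pairs: (0,3), (1,6)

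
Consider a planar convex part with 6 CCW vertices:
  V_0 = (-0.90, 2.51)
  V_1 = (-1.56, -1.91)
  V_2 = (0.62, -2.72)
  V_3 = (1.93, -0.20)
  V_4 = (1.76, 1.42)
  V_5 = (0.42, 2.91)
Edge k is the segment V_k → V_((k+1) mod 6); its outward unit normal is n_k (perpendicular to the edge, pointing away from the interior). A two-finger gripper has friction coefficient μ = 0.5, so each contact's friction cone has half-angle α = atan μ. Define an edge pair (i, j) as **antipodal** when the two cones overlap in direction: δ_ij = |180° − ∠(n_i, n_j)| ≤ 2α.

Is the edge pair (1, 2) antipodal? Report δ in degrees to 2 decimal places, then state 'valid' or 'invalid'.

δ = 97.08°, invalid

α = atan 0.5 = 26.57°;  2α = 53.13°
edge 1: e_1 = (+2.18, -0.81);  n_1 = (-0.3483, -0.9374)
edge 2: e_2 = (+1.31, +2.52);  n_2 = (+0.8873, -0.4612)
∠(n_1, n_2) = 82.92°
δ = |180° − 82.92°| = 97.08°
97.08° > 2α = 53.13°  →  invalid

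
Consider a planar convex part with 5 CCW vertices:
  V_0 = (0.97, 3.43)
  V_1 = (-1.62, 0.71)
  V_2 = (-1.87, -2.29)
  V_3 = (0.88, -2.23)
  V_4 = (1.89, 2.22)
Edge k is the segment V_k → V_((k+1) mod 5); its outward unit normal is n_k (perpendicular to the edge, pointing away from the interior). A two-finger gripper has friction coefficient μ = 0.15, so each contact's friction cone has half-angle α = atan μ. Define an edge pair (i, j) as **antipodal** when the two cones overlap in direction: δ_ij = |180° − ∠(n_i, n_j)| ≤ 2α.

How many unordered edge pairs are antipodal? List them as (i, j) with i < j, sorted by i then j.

count = 1; pairs: (1,3)

α = atan 0.15 = 8.53°;  2α = 17.06°
n_0 = (-0.7242, +0.6896)
n_1 = (-0.9965, +0.0830)
n_2 = (+0.0218, -0.9998)
n_3 = (+0.9752, -0.2213)
n_4 = (+0.7960, +0.6053)
  (0,1): δ = 141.17°  ·
  (0,2): δ = 45.15°  ·
  (0,3): δ = 30.81°  ·
  (0,4): δ = 80.84°  ·
  (1,2): δ = 83.99°  ·
  (1,3): δ = 8.02°  ✓
  (1,4): δ = 42.01°  ·
  (2,3): δ = 104.04°  ·
  (2,4): δ = 54.00°  ·
  (3,4): δ = 129.97°  ·
antipodal pairs: 1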